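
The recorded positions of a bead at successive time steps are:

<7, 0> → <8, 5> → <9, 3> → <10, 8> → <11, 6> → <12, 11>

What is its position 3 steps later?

Differencing gives <+1, +5>, <+1, -2>, <+1, +5>, <+1, -2>, <+1, +5>. This is the pattern <+1, +5>, <+1, -2> repeated.
step 6: apply <+1, -2> → <13, 9>
step 7: apply <+1, +5> → <14, 14>
step 8: apply <+1, -2> → <15, 12>

<15, 12>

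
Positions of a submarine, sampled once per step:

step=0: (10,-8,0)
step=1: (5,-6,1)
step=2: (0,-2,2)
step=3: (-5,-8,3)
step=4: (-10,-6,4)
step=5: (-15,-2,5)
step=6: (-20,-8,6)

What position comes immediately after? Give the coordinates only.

The first coordinate changes by -5 each step, so at step 7 it is 10 + 7·(-5) = -25.
The second coordinate repeats the cycle [-8, -6, -2] with period 3; step 7 mod 3 = 1, giving -6.
The third coordinate changes by +1 each step, so at step 7 it is 0 + 7·(1) = 7.

(-25,-6,7)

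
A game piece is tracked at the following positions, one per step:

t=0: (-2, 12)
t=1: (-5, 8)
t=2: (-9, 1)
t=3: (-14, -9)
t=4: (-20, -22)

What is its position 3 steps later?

Successive displacements: (-3, -4), (-4, -7), (-5, -10), (-6, -13) — each changes by (-1, -3).
step 5: (-20, -22) + (-7, -16) → (-27, -38)
step 6: (-27, -38) + (-8, -19) → (-35, -57)
step 7: (-35, -57) + (-9, -22) → (-44, -79)

(-44, -79)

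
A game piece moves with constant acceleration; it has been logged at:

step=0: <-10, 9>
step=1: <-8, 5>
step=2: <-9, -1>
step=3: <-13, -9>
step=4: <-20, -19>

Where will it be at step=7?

Taking differences between consecutive positions: <+2, -4>, <-1, -6>, <-4, -8>, <-7, -10>. These grow by <-3, -2> each step.
step 5: <-20, -19> + <-10, -12> → <-30, -31>
step 6: <-30, -31> + <-13, -14> → <-43, -45>
step 7: <-43, -45> + <-16, -16> → <-59, -61>

<-59, -61>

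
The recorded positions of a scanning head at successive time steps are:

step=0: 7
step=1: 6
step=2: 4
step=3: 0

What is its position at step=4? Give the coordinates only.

Step-to-step displacements: -1, -2, -4; each is 2× the previous.
step 4: 0 − 8 → -8

-8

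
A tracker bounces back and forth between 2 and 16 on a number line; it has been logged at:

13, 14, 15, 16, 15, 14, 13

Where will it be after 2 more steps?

11

The value reflects between 2 and 16, moving 1 per step.
  step 7: 13 → 12
  step 8: 12 → 11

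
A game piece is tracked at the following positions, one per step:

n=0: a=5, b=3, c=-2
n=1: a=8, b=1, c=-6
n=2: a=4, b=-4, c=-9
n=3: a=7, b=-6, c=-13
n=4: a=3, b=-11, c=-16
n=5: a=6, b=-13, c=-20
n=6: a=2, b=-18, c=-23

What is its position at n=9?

Differencing gives (+3, -2, -4), (-4, -5, -3), (+3, -2, -4), (-4, -5, -3), (+3, -2, -4), (-4, -5, -3). This is the pattern (+3, -2, -4), (-4, -5, -3) repeated.
step 7: apply (+3, -2, -4) → a=5, b=-20, c=-27
step 8: apply (-4, -5, -3) → a=1, b=-25, c=-30
step 9: apply (+3, -2, -4) → a=4, b=-27, c=-34

a=4, b=-27, c=-34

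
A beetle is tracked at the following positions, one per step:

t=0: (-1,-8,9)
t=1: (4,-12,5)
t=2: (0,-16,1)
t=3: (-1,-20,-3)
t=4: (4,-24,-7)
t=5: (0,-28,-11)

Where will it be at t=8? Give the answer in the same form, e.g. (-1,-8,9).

(0,-40,-23)

First: cycles through -1, 4, 0 every 3 steps. Step 8 lands at position 2 of the cycle → 0.
Second: linear, -4 per step → -40 at step 8.
Third: linear, -4 per step → -23 at step 8.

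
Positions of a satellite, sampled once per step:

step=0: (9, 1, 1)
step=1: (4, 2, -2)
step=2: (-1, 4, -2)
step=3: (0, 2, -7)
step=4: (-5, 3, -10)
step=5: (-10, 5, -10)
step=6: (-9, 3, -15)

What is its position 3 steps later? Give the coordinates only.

(-18, 4, -23)

Step-to-step displacements: (-5, +1, -3), (-5, +2, +0), (+1, -2, -5), (-5, +1, -3), (-5, +2, +0), (+1, -2, -5) — a repeating cycle of length 3.
step 7: apply (-5, +1, -3) → (-14, 4, -18)
step 8: apply (-5, +2, +0) → (-19, 6, -18)
step 9: apply (+1, -2, -5) → (-18, 4, -23)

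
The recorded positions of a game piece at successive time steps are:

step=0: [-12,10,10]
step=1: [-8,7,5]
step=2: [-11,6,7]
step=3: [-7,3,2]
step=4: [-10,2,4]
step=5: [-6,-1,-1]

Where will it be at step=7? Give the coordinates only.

[-5,-5,-4]

The moves between consecutive positions are [+4,-3,-5], [-3,-1,+2], [+4,-3,-5], [-3,-1,+2], [+4,-3,-5]; they repeat the 2-cycle [[+4,-3,-5], [-3,-1,+2]].
step 6: apply [-3,-1,+2] → [-9,-2,1]
step 7: apply [+4,-3,-5] → [-5,-5,-4]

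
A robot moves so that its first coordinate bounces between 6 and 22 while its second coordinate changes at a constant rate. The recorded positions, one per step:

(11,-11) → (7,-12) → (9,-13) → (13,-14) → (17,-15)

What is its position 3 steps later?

(15,-18)

The first coordinate reflects between 6 and 22, moving 4 per step.
  step 5: 17 → 21
  step 6: 21 → 19
  step 7: 19 → 15
The second coordinate changes by -1 each step: at step 7 it is -18.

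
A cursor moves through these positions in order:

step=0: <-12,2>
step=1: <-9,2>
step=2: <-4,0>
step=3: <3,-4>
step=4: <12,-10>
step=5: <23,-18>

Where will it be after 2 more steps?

Successive displacements: <+3,+0>, <+5,-2>, <+7,-4>, <+9,-6>, <+11,-8> — each changes by <+2,-2>.
step 6: <23,-18> + <+13,-10> → <36,-28>
step 7: <36,-28> + <+15,-12> → <51,-40>

<51,-40>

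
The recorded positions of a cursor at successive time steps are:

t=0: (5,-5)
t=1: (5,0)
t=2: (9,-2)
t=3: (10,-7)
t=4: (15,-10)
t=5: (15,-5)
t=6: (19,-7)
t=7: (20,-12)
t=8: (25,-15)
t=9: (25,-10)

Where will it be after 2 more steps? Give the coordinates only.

(30,-17)

Differencing gives (+0,+5), (+4,-2), (+1,-5), (+5,-3), (+0,+5), (+4,-2), (+1,-5), (+5,-3), (+0,+5). This is the pattern (+0,+5), (+4,-2), (+1,-5), (+5,-3) repeated.
step 10: apply (+4,-2) → (29,-12)
step 11: apply (+1,-5) → (30,-17)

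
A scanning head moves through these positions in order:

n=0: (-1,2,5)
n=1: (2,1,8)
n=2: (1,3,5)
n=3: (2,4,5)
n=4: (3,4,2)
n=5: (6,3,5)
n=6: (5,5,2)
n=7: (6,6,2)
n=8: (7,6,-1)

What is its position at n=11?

(10,8,-1)

The moves between consecutive positions are (+3,-1,+3), (-1,+2,-3), (+1,+1,+0), (+1,+0,-3), (+3,-1,+3), (-1,+2,-3), (+1,+1,+0), (+1,+0,-3); they repeat the 4-cycle [(+3,-1,+3), (-1,+2,-3), (+1,+1,+0), (+1,+0,-3)].
step 9: apply (+3,-1,+3) → (10,5,2)
step 10: apply (-1,+2,-3) → (9,7,-1)
step 11: apply (+1,+1,+0) → (10,8,-1)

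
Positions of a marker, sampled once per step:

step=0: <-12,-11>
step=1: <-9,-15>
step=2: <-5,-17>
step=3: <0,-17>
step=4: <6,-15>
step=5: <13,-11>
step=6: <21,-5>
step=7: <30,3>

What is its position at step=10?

Successive displacements: <+3,-4>, <+4,-2>, <+5,+0>, <+6,+2>, <+7,+4>, <+8,+6>, <+9,+8> — each changes by <+1,+2>.
step 8: <30,3> + <+10,+10> → <40,13>
step 9: <40,13> + <+11,+12> → <51,25>
step 10: <51,25> + <+12,+14> → <63,39>

<63,39>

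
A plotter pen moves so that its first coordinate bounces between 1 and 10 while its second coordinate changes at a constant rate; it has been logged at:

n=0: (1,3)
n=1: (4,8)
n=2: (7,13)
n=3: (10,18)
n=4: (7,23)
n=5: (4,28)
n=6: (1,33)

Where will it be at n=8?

The first coordinate reflects between 1 and 10, moving 3 per step.
  step 7: 1 → 4
  step 8: 4 → 7
The second coordinate changes by +5 each step: at step 8 it is 43.

(7,43)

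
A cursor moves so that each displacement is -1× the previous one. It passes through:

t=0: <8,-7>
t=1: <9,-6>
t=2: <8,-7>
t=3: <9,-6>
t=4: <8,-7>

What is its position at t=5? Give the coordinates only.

Step-to-step displacements: <+1,+1>, <-1,-1>, <+1,+1>, <-1,-1>; each is -1× the previous.
step 5: <8,-7> + <+1,+1> → <9,-6>

<9,-6>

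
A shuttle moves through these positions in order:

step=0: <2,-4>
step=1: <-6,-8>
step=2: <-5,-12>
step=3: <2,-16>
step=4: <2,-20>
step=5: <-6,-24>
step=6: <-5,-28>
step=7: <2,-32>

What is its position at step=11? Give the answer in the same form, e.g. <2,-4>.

<2,-48>

First: cycles through 2, -6, -5, 2 every 4 steps. Step 11 lands at position 3 of the cycle → 2.
Second: linear, -4 per step → -48 at step 11.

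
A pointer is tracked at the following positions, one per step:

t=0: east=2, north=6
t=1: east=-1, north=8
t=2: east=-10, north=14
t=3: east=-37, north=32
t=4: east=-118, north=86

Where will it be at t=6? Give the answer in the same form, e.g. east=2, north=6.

east=-1090, north=734

Step-to-step displacements: (-3, +2), (-9, +6), (-27, +18), (-81, +54); each is 3× the previous.
step 5: east=-118, north=86 + (-243, +162) → east=-361, north=248
step 6: east=-361, north=248 + (-729, +486) → east=-1090, north=734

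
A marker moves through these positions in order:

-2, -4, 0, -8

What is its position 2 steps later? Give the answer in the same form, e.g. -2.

-24

Step-to-step displacements: -2, +4, -8; each is -2× the previous.
step 4: -8 + 16 → 8
step 5: 8 − 32 → -24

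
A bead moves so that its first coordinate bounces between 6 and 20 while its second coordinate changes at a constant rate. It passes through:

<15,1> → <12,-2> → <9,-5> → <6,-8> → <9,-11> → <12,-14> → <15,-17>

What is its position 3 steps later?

The first coordinate reflects between 6 and 20, moving 3 per step.
  step 7: 15 → 18
  step 8: 18 → 19
  step 9: 19 → 16
The second coordinate changes by -3 each step: at step 9 it is -26.

<16,-26>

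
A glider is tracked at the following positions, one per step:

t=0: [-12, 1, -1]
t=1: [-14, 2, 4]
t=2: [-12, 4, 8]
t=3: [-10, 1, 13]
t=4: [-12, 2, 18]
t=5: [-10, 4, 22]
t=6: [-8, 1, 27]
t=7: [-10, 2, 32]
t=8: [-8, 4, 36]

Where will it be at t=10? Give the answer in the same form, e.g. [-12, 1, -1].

[-8, 2, 46]

The moves between consecutive positions are [-2, +1, +5], [+2, +2, +4], [+2, -3, +5], [-2, +1, +5], [+2, +2, +4], [+2, -3, +5], [-2, +1, +5], [+2, +2, +4]; they repeat the 3-cycle [[-2, +1, +5], [+2, +2, +4], [+2, -3, +5]].
step 9: apply [+2, -3, +5] → [-6, 1, 41]
step 10: apply [-2, +1, +5] → [-8, 2, 46]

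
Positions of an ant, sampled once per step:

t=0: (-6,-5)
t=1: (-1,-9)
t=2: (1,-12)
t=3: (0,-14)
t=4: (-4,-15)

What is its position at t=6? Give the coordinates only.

(-21,-14)

First differences are (+5,-4), (+2,-3), (-1,-2), (-4,-1); their common second difference is (-3,+1) (constant acceleration).
step 5: (-4,-15) + (-7,+0) → (-11,-15)
step 6: (-11,-15) + (-10,+1) → (-21,-14)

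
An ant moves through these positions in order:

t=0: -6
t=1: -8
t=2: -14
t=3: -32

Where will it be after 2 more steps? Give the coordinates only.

The jumps are -2, -6, -18 — a geometric progression with ratio 3.
step 4: -32 − 54 → -86
step 5: -86 − 162 → -248

-248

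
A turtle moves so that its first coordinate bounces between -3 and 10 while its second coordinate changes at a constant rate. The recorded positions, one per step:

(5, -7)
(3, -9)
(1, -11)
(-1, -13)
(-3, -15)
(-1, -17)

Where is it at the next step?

The first coordinate reflects between -3 and 10, moving 2 per step.
  step 6: -1 → 1
The second coordinate changes by -2 each step: at step 6 it is -19.

(1, -19)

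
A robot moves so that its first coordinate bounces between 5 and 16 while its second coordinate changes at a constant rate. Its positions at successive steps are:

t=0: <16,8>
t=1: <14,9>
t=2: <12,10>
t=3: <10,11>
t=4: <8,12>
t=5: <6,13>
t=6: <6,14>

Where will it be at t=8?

<10,16>

The first coordinate reflects between 5 and 16, moving 2 per step.
  step 7: 6 → 8
  step 8: 8 → 10
The second coordinate changes by +1 each step: at step 8 it is 16.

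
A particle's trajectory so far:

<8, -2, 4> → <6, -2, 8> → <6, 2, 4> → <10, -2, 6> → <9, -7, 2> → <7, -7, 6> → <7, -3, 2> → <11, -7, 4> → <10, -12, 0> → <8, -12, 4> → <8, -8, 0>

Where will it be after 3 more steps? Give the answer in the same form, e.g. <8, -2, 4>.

<9, -17, 2>

The moves between consecutive positions are <-2, +0, +4>, <+0, +4, -4>, <+4, -4, +2>, <-1, -5, -4>, <-2, +0, +4>, <+0, +4, -4>, <+4, -4, +2>, <-1, -5, -4>, <-2, +0, +4>, <+0, +4, -4>; they repeat the 4-cycle [<-2, +0, +4>, <+0, +4, -4>, <+4, -4, +2>, <-1, -5, -4>].
step 11: apply <+4, -4, +2> → <12, -12, 2>
step 12: apply <-1, -5, -4> → <11, -17, -2>
step 13: apply <-2, +0, +4> → <9, -17, 2>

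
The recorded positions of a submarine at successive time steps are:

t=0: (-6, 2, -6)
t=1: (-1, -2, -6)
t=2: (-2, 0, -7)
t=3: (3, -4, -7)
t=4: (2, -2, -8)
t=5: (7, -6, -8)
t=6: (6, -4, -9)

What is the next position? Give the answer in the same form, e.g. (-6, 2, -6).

(11, -8, -9)

Step-to-step displacements: (+5, -4, +0), (-1, +2, -1), (+5, -4, +0), (-1, +2, -1), (+5, -4, +0), (-1, +2, -1) — a repeating cycle of length 2.
step 7: apply (+5, -4, +0) → (11, -8, -9)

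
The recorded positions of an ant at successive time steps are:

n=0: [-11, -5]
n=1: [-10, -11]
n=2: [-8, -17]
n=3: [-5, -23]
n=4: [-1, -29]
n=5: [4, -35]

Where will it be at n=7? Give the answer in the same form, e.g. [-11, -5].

[17, -47]

First differences are [+1, -6], [+2, -6], [+3, -6], [+4, -6], [+5, -6]; their common second difference is [+1, +0] (constant acceleration).
step 6: [4, -35] + [+6, -6] → [10, -41]
step 7: [10, -41] + [+7, -6] → [17, -47]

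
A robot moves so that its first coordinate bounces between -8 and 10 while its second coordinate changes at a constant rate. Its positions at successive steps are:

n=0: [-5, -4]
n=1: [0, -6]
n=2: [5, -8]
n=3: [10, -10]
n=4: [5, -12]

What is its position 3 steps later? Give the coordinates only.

[-6, -18]

The first coordinate reflects between -8 and 10, moving 5 per step.
  step 5: 5 → 0
  step 6: 0 → -5
  step 7: -5 → -6
The second coordinate changes by -2 each step: at step 7 it is -18.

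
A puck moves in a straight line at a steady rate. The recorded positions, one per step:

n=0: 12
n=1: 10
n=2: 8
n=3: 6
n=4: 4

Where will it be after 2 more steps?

Constant displacement of -2 per step.
step 5: 4 − 2 → 2
step 6: 2 − 2 → 0

0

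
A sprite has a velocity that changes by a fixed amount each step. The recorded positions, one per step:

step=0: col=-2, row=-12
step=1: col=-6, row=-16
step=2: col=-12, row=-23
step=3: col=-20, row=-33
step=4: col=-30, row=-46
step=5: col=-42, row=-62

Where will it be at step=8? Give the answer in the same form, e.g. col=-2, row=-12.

Taking differences between consecutive positions: (-4, -4), (-6, -7), (-8, -10), (-10, -13), (-12, -16). These grow by (-2, -3) each step.
step 6: col=-42, row=-62 + (-14, -19) → col=-56, row=-81
step 7: col=-56, row=-81 + (-16, -22) → col=-72, row=-103
step 8: col=-72, row=-103 + (-18, -25) → col=-90, row=-128

col=-90, row=-128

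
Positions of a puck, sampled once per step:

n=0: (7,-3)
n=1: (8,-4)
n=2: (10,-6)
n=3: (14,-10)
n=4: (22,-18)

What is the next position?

(38,-34)

Consecutive displacements (+1,-1), (+2,-2), (+4,-4), (+8,-8) scale by a factor of 2 each step.
step 5: (22,-18) + (+16,-16) → (38,-34)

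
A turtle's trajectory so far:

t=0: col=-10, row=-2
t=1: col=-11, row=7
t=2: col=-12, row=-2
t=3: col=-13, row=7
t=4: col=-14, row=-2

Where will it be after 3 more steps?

The col coordinate changes by -1 each step, so at step 7 it is -10 + 7·(-1) = -17.
The row coordinate repeats the cycle [-2, 7] with period 2; step 7 mod 2 = 1, giving 7.

col=-17, row=7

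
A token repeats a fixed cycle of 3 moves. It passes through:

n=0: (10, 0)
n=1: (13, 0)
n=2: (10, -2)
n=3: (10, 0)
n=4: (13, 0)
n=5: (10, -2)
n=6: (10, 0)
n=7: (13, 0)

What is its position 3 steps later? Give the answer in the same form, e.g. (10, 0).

(13, 0)

Step-to-step displacements: (+3, +0), (-3, -2), (+0, +2), (+3, +0), (-3, -2), (+0, +2), (+3, +0) — a repeating cycle of length 3.
step 8: apply (-3, -2) → (10, -2)
step 9: apply (+0, +2) → (10, 0)
step 10: apply (+3, +0) → (13, 0)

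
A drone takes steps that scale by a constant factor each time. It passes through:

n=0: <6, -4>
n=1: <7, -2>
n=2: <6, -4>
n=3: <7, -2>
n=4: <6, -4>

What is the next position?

<7, -2>

Consecutive displacements <+1, +2>, <-1, -2>, <+1, +2>, <-1, -2> scale by a factor of -1 each step.
step 5: <6, -4> + <+1, +2> → <7, -2>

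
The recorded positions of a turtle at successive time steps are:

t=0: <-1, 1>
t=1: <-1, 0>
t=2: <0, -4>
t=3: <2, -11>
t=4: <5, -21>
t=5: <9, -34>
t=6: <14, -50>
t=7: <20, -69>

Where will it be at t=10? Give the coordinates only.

<44, -144>

Taking differences between consecutive positions: <+0, -1>, <+1, -4>, <+2, -7>, <+3, -10>, <+4, -13>, <+5, -16>, <+6, -19>. These grow by <+1, -3> each step.
step 8: <20, -69> + <+7, -22> → <27, -91>
step 9: <27, -91> + <+8, -25> → <35, -116>
step 10: <35, -116> + <+9, -28> → <44, -144>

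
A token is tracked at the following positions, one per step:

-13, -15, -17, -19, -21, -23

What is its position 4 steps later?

Constant displacement of -2 per step.
step 6: -23 − 2 → -25
step 7: -25 − 2 → -27
step 8: -27 − 2 → -29
step 9: -29 − 2 → -31

-31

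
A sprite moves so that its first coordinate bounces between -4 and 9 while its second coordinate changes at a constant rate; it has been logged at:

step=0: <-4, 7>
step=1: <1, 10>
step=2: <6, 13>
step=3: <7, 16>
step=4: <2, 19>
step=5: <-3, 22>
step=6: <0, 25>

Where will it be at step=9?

<3, 34>

The first coordinate travels 5 per step and bounces off the walls at -4 and 9.
  step 7: 0 → 5
  step 8: 5 → 8
  step 9: 8 → 3
The second coordinate changes by +3 each step: at step 9 it is 34.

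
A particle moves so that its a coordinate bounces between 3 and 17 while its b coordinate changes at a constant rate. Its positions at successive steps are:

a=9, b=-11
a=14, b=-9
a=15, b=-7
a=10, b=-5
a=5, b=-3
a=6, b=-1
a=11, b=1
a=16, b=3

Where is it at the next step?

a=13, b=5

The a coordinate reflects between 3 and 17, moving 5 per step.
  step 8: 16 → 13
The b coordinate changes by +2 each step: at step 8 it is 5.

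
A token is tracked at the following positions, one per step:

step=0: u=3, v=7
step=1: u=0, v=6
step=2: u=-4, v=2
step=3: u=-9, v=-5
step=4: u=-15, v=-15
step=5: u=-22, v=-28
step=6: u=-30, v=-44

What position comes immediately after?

Taking differences between consecutive positions: (-3, -1), (-4, -4), (-5, -7), (-6, -10), (-7, -13), (-8, -16). These grow by (-1, -3) each step.
step 7: u=-30, v=-44 + (-9, -19) → u=-39, v=-63

u=-39, v=-63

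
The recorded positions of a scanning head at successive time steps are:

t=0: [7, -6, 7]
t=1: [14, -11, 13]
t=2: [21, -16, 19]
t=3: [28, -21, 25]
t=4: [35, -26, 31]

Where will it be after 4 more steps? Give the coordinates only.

[63, -46, 55]

Constant displacement of [+7, -5, +6] per step.
step 5: [35, -26, 31] + [+7, -5, +6] → [42, -31, 37]
step 6: [42, -31, 37] + [+7, -5, +6] → [49, -36, 43]
step 7: [49, -36, 43] + [+7, -5, +6] → [56, -41, 49]
step 8: [56, -41, 49] + [+7, -5, +6] → [63, -46, 55]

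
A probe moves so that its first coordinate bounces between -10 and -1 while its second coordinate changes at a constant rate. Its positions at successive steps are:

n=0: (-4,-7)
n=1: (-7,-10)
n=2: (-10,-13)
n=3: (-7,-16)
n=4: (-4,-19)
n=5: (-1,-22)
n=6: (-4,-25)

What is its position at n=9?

The first coordinate travels 3 per step and bounces off the walls at -10 and -1.
  step 7: -4 → -7
  step 8: -7 → -10
  step 9: -10 → -7
The second coordinate changes by -3 each step: at step 9 it is -34.

(-7,-34)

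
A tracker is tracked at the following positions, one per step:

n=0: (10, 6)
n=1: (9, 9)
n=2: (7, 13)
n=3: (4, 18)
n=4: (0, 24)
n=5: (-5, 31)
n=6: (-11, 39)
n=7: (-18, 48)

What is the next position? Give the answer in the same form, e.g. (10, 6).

(-26, 58)

Successive displacements: (-1, +3), (-2, +4), (-3, +5), (-4, +6), (-5, +7), (-6, +8), (-7, +9) — each changes by (-1, +1).
step 8: (-18, 48) + (-8, +10) → (-26, 58)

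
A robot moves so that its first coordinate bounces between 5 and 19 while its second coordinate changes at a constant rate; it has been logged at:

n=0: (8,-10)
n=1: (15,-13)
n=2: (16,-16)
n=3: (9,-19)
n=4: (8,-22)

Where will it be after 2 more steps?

(16,-28)

The first coordinate travels 7 per step and bounces off the walls at 5 and 19.
  step 5: 8 → 15
  step 6: 15 → 16
The second coordinate changes by -3 each step: at step 6 it is -28.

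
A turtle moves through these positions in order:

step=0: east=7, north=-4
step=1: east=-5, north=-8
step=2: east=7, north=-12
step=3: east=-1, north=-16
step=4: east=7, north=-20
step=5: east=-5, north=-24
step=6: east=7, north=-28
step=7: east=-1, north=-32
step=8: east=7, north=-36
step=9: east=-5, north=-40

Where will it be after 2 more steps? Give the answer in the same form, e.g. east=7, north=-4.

The east coordinate repeats the cycle [7, -5, 7, -1] with period 4; step 11 mod 4 = 3, giving -1.
The north coordinate changes by -4 each step, so at step 11 it is -4 + 11·(-4) = -48.

east=-1, north=-48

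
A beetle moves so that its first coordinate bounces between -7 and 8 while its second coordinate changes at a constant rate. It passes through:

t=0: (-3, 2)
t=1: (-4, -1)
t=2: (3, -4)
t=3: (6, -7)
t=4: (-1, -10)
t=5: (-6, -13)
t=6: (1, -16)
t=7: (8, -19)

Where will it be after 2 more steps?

(-6, -25)

The first coordinate reflects between -7 and 8, moving 7 per step.
  step 8: 8 → 1
  step 9: 1 → -6
The second coordinate changes by -3 each step: at step 9 it is -25.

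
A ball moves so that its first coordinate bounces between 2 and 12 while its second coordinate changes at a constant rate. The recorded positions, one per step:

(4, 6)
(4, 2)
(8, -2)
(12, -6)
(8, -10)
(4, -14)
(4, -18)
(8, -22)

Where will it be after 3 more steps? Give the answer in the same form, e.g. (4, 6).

(4, -34)

The first coordinate reflects between 2 and 12, moving 4 per step.
  step 8: 8 → 12
  step 9: 12 → 8
  step 10: 8 → 4
The second coordinate changes by -4 each step: at step 10 it is -34.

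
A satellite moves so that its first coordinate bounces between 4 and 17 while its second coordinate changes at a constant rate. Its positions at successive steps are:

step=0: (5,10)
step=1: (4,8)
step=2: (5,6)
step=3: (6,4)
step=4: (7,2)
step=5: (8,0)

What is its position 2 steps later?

The first coordinate travels 1 per step and bounces off the walls at 4 and 17.
  step 6: 8 → 9
  step 7: 9 → 10
The second coordinate changes by -2 each step: at step 7 it is -4.

(10,-4)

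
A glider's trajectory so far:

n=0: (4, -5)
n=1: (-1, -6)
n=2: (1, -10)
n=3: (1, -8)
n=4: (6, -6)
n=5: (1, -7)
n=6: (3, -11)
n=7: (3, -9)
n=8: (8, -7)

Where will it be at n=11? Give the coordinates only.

(5, -10)

The moves between consecutive positions are (-5, -1), (+2, -4), (+0, +2), (+5, +2), (-5, -1), (+2, -4), (+0, +2), (+5, +2); they repeat the 4-cycle [(-5, -1), (+2, -4), (+0, +2), (+5, +2)].
step 9: apply (-5, -1) → (3, -8)
step 10: apply (+2, -4) → (5, -12)
step 11: apply (+0, +2) → (5, -10)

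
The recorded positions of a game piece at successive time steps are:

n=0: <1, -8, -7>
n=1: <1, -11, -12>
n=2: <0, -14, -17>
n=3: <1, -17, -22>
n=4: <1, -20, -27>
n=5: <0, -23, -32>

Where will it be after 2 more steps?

<1, -29, -42>

The first coordinate repeats the cycle [1, 1, 0] with period 3; step 7 mod 3 = 1, giving 1.
The second coordinate changes by -3 each step, so at step 7 it is -8 + 7·(-3) = -29.
The third coordinate changes by -5 each step, so at step 7 it is -7 + 7·(-5) = -42.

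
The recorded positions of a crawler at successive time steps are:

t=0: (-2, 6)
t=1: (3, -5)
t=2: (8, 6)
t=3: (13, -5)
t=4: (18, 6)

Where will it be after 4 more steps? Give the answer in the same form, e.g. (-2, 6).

(38, 6)

First: linear, +5 per step → 38 at step 8.
Second: cycles through 6, -5 every 2 steps. Step 8 lands at position 0 of the cycle → 6.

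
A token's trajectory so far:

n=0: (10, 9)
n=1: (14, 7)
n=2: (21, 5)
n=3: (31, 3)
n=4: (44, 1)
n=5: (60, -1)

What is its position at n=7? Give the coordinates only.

(101, -5)

First differences are (+4, -2), (+7, -2), (+10, -2), (+13, -2), (+16, -2); their common second difference is (+3, +0) (constant acceleration).
step 6: (60, -1) + (+19, -2) → (79, -3)
step 7: (79, -3) + (+22, -2) → (101, -5)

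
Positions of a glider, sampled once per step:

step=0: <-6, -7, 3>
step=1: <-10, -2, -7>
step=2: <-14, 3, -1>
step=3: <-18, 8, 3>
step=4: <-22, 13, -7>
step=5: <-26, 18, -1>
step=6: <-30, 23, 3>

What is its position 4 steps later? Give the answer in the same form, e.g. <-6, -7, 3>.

<-46, 43, -7>

The first coordinate changes by -4 each step, so at step 10 it is -6 + 10·(-4) = -46.
The second coordinate changes by +5 each step, so at step 10 it is -7 + 10·(5) = 43.
The third coordinate repeats the cycle [3, -7, -1] with period 3; step 10 mod 3 = 1, giving -7.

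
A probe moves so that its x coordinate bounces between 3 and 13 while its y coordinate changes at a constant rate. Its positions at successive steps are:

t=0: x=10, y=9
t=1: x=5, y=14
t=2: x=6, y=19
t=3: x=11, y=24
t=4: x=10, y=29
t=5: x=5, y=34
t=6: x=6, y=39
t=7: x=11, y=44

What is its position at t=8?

x=10, y=49

The x coordinate reflects between 3 and 13, moving 5 per step.
  step 8: 11 → 10
The y coordinate changes by +5 each step: at step 8 it is 49.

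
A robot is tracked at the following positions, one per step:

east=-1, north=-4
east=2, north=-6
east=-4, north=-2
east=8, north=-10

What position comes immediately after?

east=-16, north=6

Step-to-step displacements: (+3, -2), (-6, +4), (+12, -8); each is -2× the previous.
step 4: east=8, north=-10 + (-24, +16) → east=-16, north=6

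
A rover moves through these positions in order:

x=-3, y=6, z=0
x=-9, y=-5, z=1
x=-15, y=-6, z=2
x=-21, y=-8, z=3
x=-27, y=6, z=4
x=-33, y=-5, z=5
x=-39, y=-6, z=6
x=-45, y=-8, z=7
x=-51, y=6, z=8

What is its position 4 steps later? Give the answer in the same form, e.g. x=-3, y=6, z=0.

The x coordinate changes by -6 each step, so at step 12 it is -3 + 12·(-6) = -75.
The y coordinate repeats the cycle [6, -5, -6, -8] with period 4; step 12 mod 4 = 0, giving 6.
The z coordinate changes by +1 each step, so at step 12 it is 0 + 12·(1) = 12.

x=-75, y=6, z=12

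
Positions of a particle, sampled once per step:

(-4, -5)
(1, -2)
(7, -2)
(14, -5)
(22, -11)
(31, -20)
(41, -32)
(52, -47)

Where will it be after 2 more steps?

(77, -86)

Successive displacements: (+5, +3), (+6, +0), (+7, -3), (+8, -6), (+9, -9), (+10, -12), (+11, -15) — each changes by (+1, -3).
step 8: (52, -47) + (+12, -18) → (64, -65)
step 9: (64, -65) + (+13, -21) → (77, -86)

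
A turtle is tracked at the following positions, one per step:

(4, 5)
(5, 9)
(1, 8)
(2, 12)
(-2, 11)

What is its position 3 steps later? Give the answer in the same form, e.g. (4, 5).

Differencing gives (+1, +4), (-4, -1), (+1, +4), (-4, -1). This is the pattern (+1, +4), (-4, -1) repeated.
step 5: apply (+1, +4) → (-1, 15)
step 6: apply (-4, -1) → (-5, 14)
step 7: apply (+1, +4) → (-4, 18)

(-4, 18)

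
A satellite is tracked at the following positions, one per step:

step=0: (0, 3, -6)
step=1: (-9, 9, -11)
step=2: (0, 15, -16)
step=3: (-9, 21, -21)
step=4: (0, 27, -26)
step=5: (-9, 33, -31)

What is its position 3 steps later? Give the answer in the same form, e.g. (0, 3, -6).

(0, 51, -46)

First: cycles through 0, -9 every 2 steps. Step 8 lands at position 0 of the cycle → 0.
Second: linear, +6 per step → 51 at step 8.
Third: linear, -5 per step → -46 at step 8.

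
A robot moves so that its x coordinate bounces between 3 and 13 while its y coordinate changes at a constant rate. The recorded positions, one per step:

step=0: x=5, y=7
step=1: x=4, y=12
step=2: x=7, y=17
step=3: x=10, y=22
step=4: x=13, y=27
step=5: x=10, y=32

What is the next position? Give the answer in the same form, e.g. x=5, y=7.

x=7, y=37

The x coordinate travels 3 per step and bounces off the walls at 3 and 13.
  step 6: 10 → 7
The y coordinate changes by +5 each step: at step 6 it is 37.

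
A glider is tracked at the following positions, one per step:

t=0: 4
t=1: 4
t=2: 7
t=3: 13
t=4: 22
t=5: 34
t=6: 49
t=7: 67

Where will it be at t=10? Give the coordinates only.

First differences are +0, +3, +6, +9, +12, +15, +18; their common second difference is +3 (constant acceleration).
step 8: 67 + 21 → 88
step 9: 88 + 24 → 112
step 10: 112 + 27 → 139

139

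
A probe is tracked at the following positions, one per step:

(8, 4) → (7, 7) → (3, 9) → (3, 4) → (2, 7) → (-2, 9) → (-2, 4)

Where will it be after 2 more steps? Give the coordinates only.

(-7, 9)

The moves between consecutive positions are (-1, +3), (-4, +2), (+0, -5), (-1, +3), (-4, +2), (+0, -5); they repeat the 3-cycle [(-1, +3), (-4, +2), (+0, -5)].
step 7: apply (-1, +3) → (-3, 7)
step 8: apply (-4, +2) → (-7, 9)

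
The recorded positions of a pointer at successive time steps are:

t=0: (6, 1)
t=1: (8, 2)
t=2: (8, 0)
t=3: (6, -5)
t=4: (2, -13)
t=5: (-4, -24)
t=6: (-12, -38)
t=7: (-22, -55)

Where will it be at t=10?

(-64, -124)

Taking differences between consecutive positions: (+2, +1), (+0, -2), (-2, -5), (-4, -8), (-6, -11), (-8, -14), (-10, -17). These grow by (-2, -3) each step.
step 8: (-22, -55) + (-12, -20) → (-34, -75)
step 9: (-34, -75) + (-14, -23) → (-48, -98)
step 10: (-48, -98) + (-16, -26) → (-64, -124)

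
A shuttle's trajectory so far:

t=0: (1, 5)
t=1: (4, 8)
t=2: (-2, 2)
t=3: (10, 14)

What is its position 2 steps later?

Consecutive displacements (+3, +3), (-6, -6), (+12, +12) scale by a factor of -2 each step.
step 4: (10, 14) + (-24, -24) → (-14, -10)
step 5: (-14, -10) + (+48, +48) → (34, 38)

(34, 38)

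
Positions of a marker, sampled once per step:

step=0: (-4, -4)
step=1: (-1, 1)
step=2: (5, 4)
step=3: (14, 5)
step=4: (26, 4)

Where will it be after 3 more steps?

Successive displacements: (+3, +5), (+6, +3), (+9, +1), (+12, -1) — each changes by (+3, -2).
step 5: (26, 4) + (+15, -3) → (41, 1)
step 6: (41, 1) + (+18, -5) → (59, -4)
step 7: (59, -4) + (+21, -7) → (80, -11)

(80, -11)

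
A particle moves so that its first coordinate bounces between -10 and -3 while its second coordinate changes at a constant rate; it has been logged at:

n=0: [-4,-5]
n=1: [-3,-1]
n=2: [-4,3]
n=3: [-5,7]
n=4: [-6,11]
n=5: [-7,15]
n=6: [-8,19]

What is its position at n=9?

[-9,31]

The first coordinate reflects between -10 and -3, moving 1 per step.
  step 7: -8 → -9
  step 8: -9 → -10
  step 9: -10 → -9
The second coordinate changes by +4 each step: at step 9 it is 31.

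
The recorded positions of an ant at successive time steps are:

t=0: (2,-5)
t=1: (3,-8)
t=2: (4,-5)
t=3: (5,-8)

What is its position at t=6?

(8,-5)

First: linear, +1 per step → 8 at step 6.
Second: cycles through -5, -8 every 2 steps. Step 6 lands at position 0 of the cycle → -5.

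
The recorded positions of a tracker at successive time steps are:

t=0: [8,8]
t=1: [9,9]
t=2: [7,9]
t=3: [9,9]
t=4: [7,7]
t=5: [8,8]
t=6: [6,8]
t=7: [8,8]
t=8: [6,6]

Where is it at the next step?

[7,7]

The moves between consecutive positions are [+1,+1], [-2,+0], [+2,+0], [-2,-2], [+1,+1], [-2,+0], [+2,+0], [-2,-2]; they repeat the 4-cycle [[+1,+1], [-2,+0], [+2,+0], [-2,-2]].
step 9: apply [+1,+1] → [7,7]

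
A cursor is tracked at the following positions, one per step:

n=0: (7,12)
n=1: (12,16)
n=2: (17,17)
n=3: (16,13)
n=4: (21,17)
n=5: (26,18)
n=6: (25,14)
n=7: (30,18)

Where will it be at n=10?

Step-to-step displacements: (+5,+4), (+5,+1), (-1,-4), (+5,+4), (+5,+1), (-1,-4), (+5,+4) — a repeating cycle of length 3.
step 8: apply (+5,+1) → (35,19)
step 9: apply (-1,-4) → (34,15)
step 10: apply (+5,+4) → (39,19)

(39,19)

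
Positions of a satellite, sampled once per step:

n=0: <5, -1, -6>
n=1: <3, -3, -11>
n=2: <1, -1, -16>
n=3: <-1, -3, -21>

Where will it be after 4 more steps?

<-9, -3, -41>

First: linear, -2 per step → -9 at step 7.
Second: cycles through -1, -3 every 2 steps. Step 7 lands at position 1 of the cycle → -3.
Third: linear, -5 per step → -41 at step 7.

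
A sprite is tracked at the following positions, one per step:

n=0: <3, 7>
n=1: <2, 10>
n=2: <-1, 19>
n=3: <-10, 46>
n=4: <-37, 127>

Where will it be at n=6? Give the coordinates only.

Step-to-step displacements: <-1, +3>, <-3, +9>, <-9, +27>, <-27, +81>; each is 3× the previous.
step 5: <-37, 127> + <-81, +243> → <-118, 370>
step 6: <-118, 370> + <-243, +729> → <-361, 1099>

<-361, 1099>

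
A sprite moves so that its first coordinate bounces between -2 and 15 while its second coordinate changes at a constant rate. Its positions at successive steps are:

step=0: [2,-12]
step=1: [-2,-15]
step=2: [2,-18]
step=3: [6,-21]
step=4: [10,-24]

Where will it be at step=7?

The first coordinate travels 4 per step and bounces off the walls at -2 and 15.
  step 5: 10 → 14
  step 6: 14 → 12
  step 7: 12 → 8
The second coordinate changes by -3 each step: at step 7 it is -33.

[8,-33]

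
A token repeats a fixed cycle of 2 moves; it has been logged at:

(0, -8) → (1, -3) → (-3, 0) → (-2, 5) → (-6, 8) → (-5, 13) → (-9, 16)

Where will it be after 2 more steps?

(-12, 24)

Step-to-step displacements: (+1, +5), (-4, +3), (+1, +5), (-4, +3), (+1, +5), (-4, +3) — a repeating cycle of length 2.
step 7: apply (+1, +5) → (-8, 21)
step 8: apply (-4, +3) → (-12, 24)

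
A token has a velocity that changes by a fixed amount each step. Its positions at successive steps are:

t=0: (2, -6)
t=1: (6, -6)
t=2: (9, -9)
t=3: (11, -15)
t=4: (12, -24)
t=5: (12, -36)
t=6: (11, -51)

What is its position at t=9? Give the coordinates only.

Taking differences between consecutive positions: (+4, +0), (+3, -3), (+2, -6), (+1, -9), (+0, -12), (-1, -15). These grow by (-1, -3) each step.
step 7: (11, -51) + (-2, -18) → (9, -69)
step 8: (9, -69) + (-3, -21) → (6, -90)
step 9: (6, -90) + (-4, -24) → (2, -114)

(2, -114)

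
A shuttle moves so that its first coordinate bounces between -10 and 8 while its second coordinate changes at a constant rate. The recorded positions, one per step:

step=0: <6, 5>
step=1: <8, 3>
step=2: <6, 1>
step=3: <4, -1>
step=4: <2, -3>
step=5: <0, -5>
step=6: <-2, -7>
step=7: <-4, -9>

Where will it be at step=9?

The first coordinate reflects between -10 and 8, moving 2 per step.
  step 8: -4 → -6
  step 9: -6 → -8
The second coordinate changes by -2 each step: at step 9 it is -13.

<-8, -13>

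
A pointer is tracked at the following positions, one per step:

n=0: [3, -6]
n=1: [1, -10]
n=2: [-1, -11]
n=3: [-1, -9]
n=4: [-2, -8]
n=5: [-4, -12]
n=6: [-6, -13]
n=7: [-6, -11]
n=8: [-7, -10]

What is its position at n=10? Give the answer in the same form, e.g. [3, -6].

[-11, -15]

Step-to-step displacements: [-2, -4], [-2, -1], [+0, +2], [-1, +1], [-2, -4], [-2, -1], [+0, +2], [-1, +1] — a repeating cycle of length 4.
step 9: apply [-2, -4] → [-9, -14]
step 10: apply [-2, -1] → [-11, -15]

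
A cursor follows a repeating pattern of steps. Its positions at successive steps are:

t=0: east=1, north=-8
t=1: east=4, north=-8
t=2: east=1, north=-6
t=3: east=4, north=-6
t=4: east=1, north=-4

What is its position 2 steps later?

Step-to-step displacements: (+3, +0), (-3, +2), (+3, +0), (-3, +2) — a repeating cycle of length 2.
step 5: apply (+3, +0) → east=4, north=-4
step 6: apply (-3, +2) → east=1, north=-2

east=1, north=-2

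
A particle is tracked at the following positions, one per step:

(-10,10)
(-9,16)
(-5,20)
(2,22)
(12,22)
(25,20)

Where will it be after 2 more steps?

(60,10)

Taking differences between consecutive positions: (+1,+6), (+4,+4), (+7,+2), (+10,+0), (+13,-2). These grow by (+3,-2) each step.
step 6: (25,20) + (+16,-4) → (41,16)
step 7: (41,16) + (+19,-6) → (60,10)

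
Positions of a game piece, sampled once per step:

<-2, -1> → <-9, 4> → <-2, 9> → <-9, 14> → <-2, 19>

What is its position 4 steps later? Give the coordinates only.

The first coordinate repeats the cycle [-2, -9] with period 2; step 8 mod 2 = 0, giving -2.
The second coordinate changes by +5 each step, so at step 8 it is -1 + 8·(5) = 39.

<-2, 39>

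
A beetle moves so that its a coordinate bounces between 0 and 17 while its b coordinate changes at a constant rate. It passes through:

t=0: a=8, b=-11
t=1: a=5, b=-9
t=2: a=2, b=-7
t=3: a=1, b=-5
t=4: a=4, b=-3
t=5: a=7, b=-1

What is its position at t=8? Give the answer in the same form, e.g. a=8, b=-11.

The a coordinate reflects between 0 and 17, moving 3 per step.
  step 6: 7 → 10
  step 7: 10 → 13
  step 8: 13 → 16
The b coordinate changes by +2 each step: at step 8 it is 5.

a=16, b=5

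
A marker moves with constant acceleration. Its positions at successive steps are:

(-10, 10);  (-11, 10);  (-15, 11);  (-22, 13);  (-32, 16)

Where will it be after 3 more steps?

Successive displacements: (-1, +0), (-4, +1), (-7, +2), (-10, +3) — each changes by (-3, +1).
step 5: (-32, 16) + (-13, +4) → (-45, 20)
step 6: (-45, 20) + (-16, +5) → (-61, 25)
step 7: (-61, 25) + (-19, +6) → (-80, 31)

(-80, 31)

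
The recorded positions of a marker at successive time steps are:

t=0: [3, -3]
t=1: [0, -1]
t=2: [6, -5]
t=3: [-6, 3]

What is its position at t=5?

The jumps are [-3, +2], [+6, -4], [-12, +8] — a geometric progression with ratio -2.
step 4: [-6, 3] + [+24, -16] → [18, -13]
step 5: [18, -13] + [-48, +32] → [-30, 19]

[-30, 19]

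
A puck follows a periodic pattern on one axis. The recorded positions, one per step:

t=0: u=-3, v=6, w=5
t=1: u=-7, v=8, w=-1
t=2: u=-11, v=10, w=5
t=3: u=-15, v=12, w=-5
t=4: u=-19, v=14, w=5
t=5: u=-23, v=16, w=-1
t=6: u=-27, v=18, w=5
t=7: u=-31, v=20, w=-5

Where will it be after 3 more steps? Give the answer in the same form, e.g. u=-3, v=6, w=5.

U: linear, -4 per step → -43 at step 10.
V: linear, +2 per step → 26 at step 10.
W: cycles through 5, -1, 5, -5 every 4 steps. Step 10 lands at position 2 of the cycle → 5.

u=-43, v=26, w=5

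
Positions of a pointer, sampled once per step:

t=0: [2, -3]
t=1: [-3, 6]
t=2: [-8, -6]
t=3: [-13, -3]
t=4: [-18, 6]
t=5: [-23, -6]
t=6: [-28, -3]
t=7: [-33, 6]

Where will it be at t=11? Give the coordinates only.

[-53, -6]

First: linear, -5 per step → -53 at step 11.
Second: cycles through -3, 6, -6 every 3 steps. Step 11 lands at position 2 of the cycle → -6.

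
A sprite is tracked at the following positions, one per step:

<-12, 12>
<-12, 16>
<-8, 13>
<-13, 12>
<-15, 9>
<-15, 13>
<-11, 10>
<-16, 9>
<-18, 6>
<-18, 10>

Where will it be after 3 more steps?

<-21, 3>

Step-to-step displacements: <+0, +4>, <+4, -3>, <-5, -1>, <-2, -3>, <+0, +4>, <+4, -3>, <-5, -1>, <-2, -3>, <+0, +4> — a repeating cycle of length 4.
step 10: apply <+4, -3> → <-14, 7>
step 11: apply <-5, -1> → <-19, 6>
step 12: apply <-2, -3> → <-21, 3>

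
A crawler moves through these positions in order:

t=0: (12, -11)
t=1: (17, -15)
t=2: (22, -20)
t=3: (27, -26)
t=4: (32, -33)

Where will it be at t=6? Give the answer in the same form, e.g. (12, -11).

(42, -50)

Taking differences between consecutive positions: (+5, -4), (+5, -5), (+5, -6), (+5, -7). These grow by (+0, -1) each step.
step 5: (32, -33) + (+5, -8) → (37, -41)
step 6: (37, -41) + (+5, -9) → (42, -50)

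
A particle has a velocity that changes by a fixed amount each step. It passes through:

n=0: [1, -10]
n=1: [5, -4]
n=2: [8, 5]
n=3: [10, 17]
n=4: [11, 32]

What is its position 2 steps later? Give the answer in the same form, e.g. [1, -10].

Successive displacements: [+4, +6], [+3, +9], [+2, +12], [+1, +15] — each changes by [-1, +3].
step 5: [11, 32] + [+0, +18] → [11, 50]
step 6: [11, 50] + [-1, +21] → [10, 71]

[10, 71]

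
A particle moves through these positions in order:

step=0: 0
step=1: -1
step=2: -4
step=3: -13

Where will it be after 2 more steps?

The jumps are -1, -3, -9 — a geometric progression with ratio 3.
step 4: -13 − 27 → -40
step 5: -40 − 81 → -121

-121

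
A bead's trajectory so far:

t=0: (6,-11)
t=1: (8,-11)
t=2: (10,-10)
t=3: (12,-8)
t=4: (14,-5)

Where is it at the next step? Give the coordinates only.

(16,-1)

First differences are (+2,+0), (+2,+1), (+2,+2), (+2,+3); their common second difference is (+0,+1) (constant acceleration).
step 5: (14,-5) + (+2,+4) → (16,-1)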